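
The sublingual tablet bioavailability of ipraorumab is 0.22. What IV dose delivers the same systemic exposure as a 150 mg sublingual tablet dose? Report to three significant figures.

Systemic exposure from an extravascular dose = F × D_ev, so the equivalent IV dose is F × D_ev.
D_iv = F × D_ev = 0.22 × 150 = 33 mg

D_iv = 33.0 mg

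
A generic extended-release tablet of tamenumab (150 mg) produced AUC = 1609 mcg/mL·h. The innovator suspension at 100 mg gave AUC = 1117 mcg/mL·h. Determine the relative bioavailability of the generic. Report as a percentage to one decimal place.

F_rel = 96.0%

F_rel = (AUC_test/D_test) / (AUC_ref/D_ref)
      = (1609/150) / (1117/100)
      = 10.7267 / 11.17 = 0.9603 = 96.03%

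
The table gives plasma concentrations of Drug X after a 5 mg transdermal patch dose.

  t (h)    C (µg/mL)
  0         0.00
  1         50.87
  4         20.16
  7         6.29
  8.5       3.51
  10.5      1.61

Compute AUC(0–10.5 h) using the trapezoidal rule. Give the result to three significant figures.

AUC = 184 µg/mL·h

Trapezoidal AUC_0→10.5:
  [0→1]: (0.00+50.87)/2 × 1 = 25.435
  [1→4]: (50.87+20.16)/2 × 3 = 106.545
  [4→7]: (20.16+6.29)/2 × 3 = 39.675
  [7→8.5]: (6.29+3.51)/2 × 1.5 = 7.35
  [8.5→10.5]: (3.51+1.61)/2 × 2 = 5.12
  Sum = 184.125 µg/mL·h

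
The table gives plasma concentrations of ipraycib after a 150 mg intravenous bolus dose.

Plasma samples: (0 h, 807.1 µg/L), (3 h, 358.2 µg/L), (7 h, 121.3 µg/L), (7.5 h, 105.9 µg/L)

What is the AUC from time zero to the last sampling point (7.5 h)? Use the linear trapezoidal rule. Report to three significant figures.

AUC = 2760 µg/L·h

Trapezoidal AUC_0→7.5:
  [0→3]: (807.1+358.2)/2 × 3 = 1747.95
  [3→7]: (358.2+121.3)/2 × 4 = 959.0
  [7→7.5]: (121.3+105.9)/2 × 0.5 = 56.8
  Sum = 2763.75 µg/L·h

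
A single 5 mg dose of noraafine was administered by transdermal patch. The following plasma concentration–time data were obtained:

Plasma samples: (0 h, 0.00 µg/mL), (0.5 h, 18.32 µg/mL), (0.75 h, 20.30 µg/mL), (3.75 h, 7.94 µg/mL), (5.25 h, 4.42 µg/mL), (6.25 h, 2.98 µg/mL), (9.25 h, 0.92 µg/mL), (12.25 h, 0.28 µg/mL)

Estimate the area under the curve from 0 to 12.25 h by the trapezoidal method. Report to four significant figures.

AUC = 72.39 µg/mL·h

Trapezoidal AUC_0→12.25:
  [0→0.5]: (0.00+18.32)/2 × 0.5 = 4.58
  [0.5→0.75]: (18.32+20.30)/2 × 0.25 = 4.8275
  [0.75→3.75]: (20.30+7.94)/2 × 3 = 42.36
  [3.75→5.25]: (7.94+4.42)/2 × 1.5 = 9.27
  [5.25→6.25]: (4.42+2.98)/2 × 1 = 3.7
  [6.25→9.25]: (2.98+0.92)/2 × 3 = 5.85
  [9.25→12.25]: (0.92+0.28)/2 × 3 = 1.8
  Sum = 72.3875 µg/mL·h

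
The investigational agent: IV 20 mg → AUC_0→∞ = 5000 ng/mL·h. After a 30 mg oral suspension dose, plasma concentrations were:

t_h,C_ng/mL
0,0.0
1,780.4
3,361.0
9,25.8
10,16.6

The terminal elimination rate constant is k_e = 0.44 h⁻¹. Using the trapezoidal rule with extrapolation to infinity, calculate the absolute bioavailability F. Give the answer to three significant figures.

F = 0.367

Trapezoidal AUC_0→10 (oral suspension):
  [0→1]: (0.0+780.4)/2 × 1 = 390.2
  [1→3]: (780.4+361.0)/2 × 2 = 1141.4
  [3→9]: (361.0+25.8)/2 × 6 = 1160.4
  [9→10]: (25.8+16.6)/2 × 1 = 21.2
  Sum = 2713.2 ng/mL·h
Tail: C_last/k_e = 16.6/0.44 = 37.727
AUC_0→∞ (oral suspension) = 2713.2 + 37.727 = 2750.927 ng/mL·h
F = (AUC_ev/D_ev)/(AUC_iv/D_iv) = (2750.927/30)/(5000/20) = 91.6976/250 = 0.3668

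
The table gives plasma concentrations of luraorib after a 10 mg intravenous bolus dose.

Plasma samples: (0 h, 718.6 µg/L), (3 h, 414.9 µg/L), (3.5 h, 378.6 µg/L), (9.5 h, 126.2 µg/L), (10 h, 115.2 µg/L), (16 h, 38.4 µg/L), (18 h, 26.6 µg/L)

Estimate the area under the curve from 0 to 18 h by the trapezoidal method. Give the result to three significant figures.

Trapezoidal AUC_0→18:
  [0→3]: (718.6+414.9)/2 × 3 = 1700.25
  [3→3.5]: (414.9+378.6)/2 × 0.5 = 198.375
  [3.5→9.5]: (378.6+126.2)/2 × 6 = 1514.4
  [9.5→10]: (126.2+115.2)/2 × 0.5 = 60.35
  [10→16]: (115.2+38.4)/2 × 6 = 460.8
  [16→18]: (38.4+26.6)/2 × 2 = 65.0
  Sum = 3999.175 µg/L·h

AUC = 4000 µg/L·h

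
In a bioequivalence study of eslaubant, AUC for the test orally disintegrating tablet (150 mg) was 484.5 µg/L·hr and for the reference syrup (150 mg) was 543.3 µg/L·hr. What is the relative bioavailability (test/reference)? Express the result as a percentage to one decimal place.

F_rel = 89.2%

F_rel = (AUC_test/D_test) / (AUC_ref/D_ref)
      = (484.5/150) / (543.3/150)
      = 3.23 / 3.622 = 0.8918 = 89.18%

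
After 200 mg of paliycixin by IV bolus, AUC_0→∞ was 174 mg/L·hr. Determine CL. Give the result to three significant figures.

CL = 1.15 L/hr

CL = Dose_iv / AUC_0→∞
   = 200 / 174 = 1.14943 L/hr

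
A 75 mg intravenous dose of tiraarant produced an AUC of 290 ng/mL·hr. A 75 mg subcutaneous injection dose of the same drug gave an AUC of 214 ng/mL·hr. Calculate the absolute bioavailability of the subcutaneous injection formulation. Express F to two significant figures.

F = (AUC_ev / D_ev) / (AUC_iv / D_iv)
  = (214/75) / (290/75)
  = 2.85333 / 3.86667 = 0.7379

F = 0.74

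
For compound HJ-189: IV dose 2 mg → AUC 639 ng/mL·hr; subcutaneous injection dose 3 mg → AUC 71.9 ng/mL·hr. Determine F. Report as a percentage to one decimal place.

F = 7.5%

F = (AUC_ev / D_ev) / (AUC_iv / D_iv)
  = (71.9/3) / (639/2)
  = 23.9667 / 319.5 = 0.0750
  = 7.50%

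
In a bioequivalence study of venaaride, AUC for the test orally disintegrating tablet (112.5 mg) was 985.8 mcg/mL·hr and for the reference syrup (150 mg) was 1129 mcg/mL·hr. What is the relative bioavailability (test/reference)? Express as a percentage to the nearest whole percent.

F_rel = (AUC_test/D_test) / (AUC_ref/D_ref)
      = (985.8/112.5) / (1129/150)
      = 8.76267 / 7.52667 = 1.1642 = 116.42%

F_rel = 116%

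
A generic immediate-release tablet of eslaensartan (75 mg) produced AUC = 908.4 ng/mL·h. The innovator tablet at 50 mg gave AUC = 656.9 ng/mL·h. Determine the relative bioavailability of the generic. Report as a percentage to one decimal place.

F_rel = 92.2%

F_rel = (AUC_test/D_test) / (AUC_ref/D_ref)
      = (908.4/75) / (656.9/50)
      = 12.112 / 13.138 = 0.9219 = 92.19%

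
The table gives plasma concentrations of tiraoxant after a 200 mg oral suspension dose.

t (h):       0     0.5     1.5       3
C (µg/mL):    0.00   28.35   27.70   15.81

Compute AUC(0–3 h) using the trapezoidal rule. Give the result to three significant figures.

Trapezoidal AUC_0→3:
  [0→0.5]: (0.00+28.35)/2 × 0.5 = 7.0875
  [0.5→1.5]: (28.35+27.70)/2 × 1 = 28.025
  [1.5→3]: (27.70+15.81)/2 × 1.5 = 32.6325
  Sum = 67.745 µg/mL·h

AUC = 67.7 µg/mL·h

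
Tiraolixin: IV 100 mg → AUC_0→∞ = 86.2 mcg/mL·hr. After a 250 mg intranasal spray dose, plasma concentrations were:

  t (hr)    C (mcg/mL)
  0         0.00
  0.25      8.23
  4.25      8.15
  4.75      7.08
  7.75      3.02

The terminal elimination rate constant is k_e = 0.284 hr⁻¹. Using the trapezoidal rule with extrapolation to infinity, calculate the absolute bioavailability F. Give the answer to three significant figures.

Trapezoidal AUC_0→7.75 (intranasal spray):
  [0→0.25]: (0.00+8.23)/2 × 0.25 = 1.02875
  [0.25→4.25]: (8.23+8.15)/2 × 4 = 32.76
  [4.25→4.75]: (8.15+7.08)/2 × 0.5 = 3.8075
  [4.75→7.75]: (7.08+3.02)/2 × 3 = 15.15
  Sum = 52.74625 mcg/mL·hr
Tail: C_last/k_e = 3.02/0.284 = 10.634
AUC_0→∞ (intranasal spray) = 52.74625 + 10.634 = 63.38025 mcg/mL·hr
F = (AUC_ev/D_ev)/(AUC_iv/D_iv) = (63.38025/250)/(86.2/100) = 0.253521/0.862 = 0.2941

F = 0.294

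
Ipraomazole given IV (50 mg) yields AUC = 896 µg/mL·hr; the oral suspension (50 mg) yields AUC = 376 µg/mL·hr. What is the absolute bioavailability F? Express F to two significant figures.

F = 0.42

F = (AUC_ev / D_ev) / (AUC_iv / D_iv)
  = (376/50) / (896/50)
  = 7.52 / 17.92 = 0.4196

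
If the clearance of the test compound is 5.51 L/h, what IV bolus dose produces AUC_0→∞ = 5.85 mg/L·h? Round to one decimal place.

Dose = 32.2 mg

Dose_iv = CL × AUC_0→∞
     = 5.51 × 5.85 = 32.2335 mg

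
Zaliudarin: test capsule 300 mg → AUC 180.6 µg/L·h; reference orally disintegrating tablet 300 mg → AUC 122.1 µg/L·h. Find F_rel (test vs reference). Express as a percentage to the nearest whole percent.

F_rel = 148%

F_rel = (AUC_test/D_test) / (AUC_ref/D_ref)
      = (180.6/300) / (122.1/300)
      = 0.602 / 0.407 = 1.4791 = 147.91%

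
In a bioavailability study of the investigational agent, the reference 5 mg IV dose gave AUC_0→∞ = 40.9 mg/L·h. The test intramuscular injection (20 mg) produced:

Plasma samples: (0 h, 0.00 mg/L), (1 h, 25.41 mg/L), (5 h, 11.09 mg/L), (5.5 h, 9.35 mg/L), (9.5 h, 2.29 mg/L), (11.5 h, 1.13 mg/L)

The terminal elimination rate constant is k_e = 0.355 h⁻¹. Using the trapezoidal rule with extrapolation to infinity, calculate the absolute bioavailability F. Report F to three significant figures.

Trapezoidal AUC_0→11.5 (intramuscular injection):
  [0→1]: (0.00+25.41)/2 × 1 = 12.705
  [1→5]: (25.41+11.09)/2 × 4 = 73.0
  [5→5.5]: (11.09+9.35)/2 × 0.5 = 5.11
  [5.5→9.5]: (9.35+2.29)/2 × 4 = 23.28
  [9.5→11.5]: (2.29+1.13)/2 × 2 = 3.42
  Sum = 117.515 mg/L·h
Tail: C_last/k_e = 1.13/0.355 = 3.183
AUC_0→∞ (intramuscular injection) = 117.515 + 3.183 = 120.698 mg/L·h
F = (AUC_ev/D_ev)/(AUC_iv/D_iv) = (120.698/20)/(40.9/5) = 6.0349/8.18 = 0.7378

F = 0.738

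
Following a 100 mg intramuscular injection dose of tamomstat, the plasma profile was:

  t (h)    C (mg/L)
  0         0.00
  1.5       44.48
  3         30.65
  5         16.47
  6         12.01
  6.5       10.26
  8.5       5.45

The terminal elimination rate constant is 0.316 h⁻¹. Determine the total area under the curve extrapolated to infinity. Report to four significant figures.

AUC = 189.6 mg/L·h

Trapezoidal AUC_0→8.5:
  [0→1.5]: (0.00+44.48)/2 × 1.5 = 33.36
  [1.5→3]: (44.48+30.65)/2 × 1.5 = 56.3475
  [3→5]: (30.65+16.47)/2 × 2 = 47.12
  [5→6]: (16.47+12.01)/2 × 1 = 14.24
  [6→6.5]: (12.01+10.26)/2 × 0.5 = 5.5675
  [6.5→8.5]: (10.26+5.45)/2 × 2 = 15.71
  Sum = 172.345 mg/L·h
Extrapolated tail: C_last / k_e = 5.45 / 0.316 = 17.247
AUC_0→∞ = 172.345 + 17.247 = 189.592 mg/L·h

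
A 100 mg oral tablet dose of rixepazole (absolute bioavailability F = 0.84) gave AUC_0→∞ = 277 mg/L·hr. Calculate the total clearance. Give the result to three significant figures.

CL = 0.303 L/hr

CL = F × Dose / AUC_0→∞
   = 0.84 × 100 / 277 = 0.303249 L/hr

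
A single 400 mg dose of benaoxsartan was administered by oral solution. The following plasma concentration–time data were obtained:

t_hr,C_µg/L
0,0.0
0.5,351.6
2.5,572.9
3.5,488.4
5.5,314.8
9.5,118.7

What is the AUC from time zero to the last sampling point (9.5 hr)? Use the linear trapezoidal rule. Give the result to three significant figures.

Trapezoidal AUC_0→9.5:
  [0→0.5]: (0.0+351.6)/2 × 0.5 = 87.9
  [0.5→2.5]: (351.6+572.9)/2 × 2 = 924.5
  [2.5→3.5]: (572.9+488.4)/2 × 1 = 530.65
  [3.5→5.5]: (488.4+314.8)/2 × 2 = 803.2
  [5.5→9.5]: (314.8+118.7)/2 × 4 = 867.0
  Sum = 3213.25 µg/L·hr

AUC = 3210 µg/L·hr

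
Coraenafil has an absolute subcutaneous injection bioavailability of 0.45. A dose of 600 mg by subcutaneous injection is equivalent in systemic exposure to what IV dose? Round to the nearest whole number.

D_iv = 270 mg

Systemic exposure from an extravascular dose = F × D_ev, so the equivalent IV dose is F × D_ev.
D_iv = F × D_ev = 0.45 × 600 = 270 mg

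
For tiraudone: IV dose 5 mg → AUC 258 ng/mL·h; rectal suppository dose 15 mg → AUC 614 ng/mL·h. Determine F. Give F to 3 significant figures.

F = 0.793

F = (AUC_ev / D_ev) / (AUC_iv / D_iv)
  = (614/15) / (258/5)
  = 40.9333 / 51.6 = 0.7933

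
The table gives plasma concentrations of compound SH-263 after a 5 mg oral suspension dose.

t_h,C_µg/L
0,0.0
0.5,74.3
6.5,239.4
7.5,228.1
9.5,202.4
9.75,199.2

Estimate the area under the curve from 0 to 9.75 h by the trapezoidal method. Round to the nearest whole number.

Trapezoidal AUC_0→9.75:
  [0→0.5]: (0.0+74.3)/2 × 0.5 = 18.575
  [0.5→6.5]: (74.3+239.4)/2 × 6 = 941.1
  [6.5→7.5]: (239.4+228.1)/2 × 1 = 233.75
  [7.5→9.5]: (228.1+202.4)/2 × 2 = 430.5
  [9.5→9.75]: (202.4+199.2)/2 × 0.25 = 50.2
  Sum = 1674.125 µg/L·h

AUC = 1674 µg/L·h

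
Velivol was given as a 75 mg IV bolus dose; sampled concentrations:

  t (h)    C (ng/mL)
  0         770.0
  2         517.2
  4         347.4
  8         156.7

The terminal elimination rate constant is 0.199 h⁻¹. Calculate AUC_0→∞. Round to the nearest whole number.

AUC = 3947 ng/mL·h

Trapezoidal AUC_0→8:
  [0→2]: (770.0+517.2)/2 × 2 = 1287.2
  [2→4]: (517.2+347.4)/2 × 2 = 864.6
  [4→8]: (347.4+156.7)/2 × 4 = 1008.2
  Sum = 3160.0 ng/mL·h
Extrapolated tail: C_last / k_e = 156.7 / 0.199 = 787.437
AUC_0→∞ = 3160.0 + 787.437 = 3947.437 ng/mL·h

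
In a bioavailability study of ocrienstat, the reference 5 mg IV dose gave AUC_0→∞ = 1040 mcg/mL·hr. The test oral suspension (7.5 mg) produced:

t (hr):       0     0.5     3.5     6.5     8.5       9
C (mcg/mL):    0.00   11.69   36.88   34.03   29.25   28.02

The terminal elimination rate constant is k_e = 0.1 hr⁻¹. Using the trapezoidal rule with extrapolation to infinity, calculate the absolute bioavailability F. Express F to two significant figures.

Trapezoidal AUC_0→9 (oral suspension):
  [0→0.5]: (0.00+11.69)/2 × 0.5 = 2.9225
  [0.5→3.5]: (11.69+36.88)/2 × 3 = 72.855
  [3.5→6.5]: (36.88+34.03)/2 × 3 = 106.365
  [6.5→8.5]: (34.03+29.25)/2 × 2 = 63.28
  [8.5→9]: (29.25+28.02)/2 × 0.5 = 14.3175
  Sum = 259.74 mcg/mL·hr
Tail: C_last/k_e = 28.02/0.1 = 280.200
AUC_0→∞ (oral suspension) = 259.74 + 280.200 = 539.94 mcg/mL·hr
F = (AUC_ev/D_ev)/(AUC_iv/D_iv) = (539.94/7.5)/(1040/5) = 71.992/208 = 0.3461

F = 0.35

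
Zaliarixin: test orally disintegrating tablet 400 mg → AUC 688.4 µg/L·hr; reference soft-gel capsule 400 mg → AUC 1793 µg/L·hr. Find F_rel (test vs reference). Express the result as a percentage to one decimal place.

F_rel = (AUC_test/D_test) / (AUC_ref/D_ref)
      = (688.4/400) / (1793/400)
      = 1.721 / 4.4825 = 0.3839 = 38.39%

F_rel = 38.4%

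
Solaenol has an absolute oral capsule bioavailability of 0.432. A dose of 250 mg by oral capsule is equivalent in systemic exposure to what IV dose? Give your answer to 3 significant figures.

D_iv = 108 mg

Systemic exposure from an extravascular dose = F × D_ev, so the equivalent IV dose is F × D_ev.
D_iv = F × D_ev = 0.432 × 250 = 108 mg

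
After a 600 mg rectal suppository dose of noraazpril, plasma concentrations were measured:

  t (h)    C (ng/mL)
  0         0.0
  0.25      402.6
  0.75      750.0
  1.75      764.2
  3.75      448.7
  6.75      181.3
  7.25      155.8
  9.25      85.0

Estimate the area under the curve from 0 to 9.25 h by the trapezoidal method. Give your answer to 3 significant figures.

AUC = 3580 ng/mL·h

Trapezoidal AUC_0→9.25:
  [0→0.25]: (0.0+402.6)/2 × 0.25 = 50.325
  [0.25→0.75]: (402.6+750.0)/2 × 0.5 = 288.15
  [0.75→1.75]: (750.0+764.2)/2 × 1 = 757.1
  [1.75→3.75]: (764.2+448.7)/2 × 2 = 1212.9
  [3.75→6.75]: (448.7+181.3)/2 × 3 = 945.0
  [6.75→7.25]: (181.3+155.8)/2 × 0.5 = 84.275
  [7.25→9.25]: (155.8+85.0)/2 × 2 = 240.8
  Sum = 3578.55 ng/mL·h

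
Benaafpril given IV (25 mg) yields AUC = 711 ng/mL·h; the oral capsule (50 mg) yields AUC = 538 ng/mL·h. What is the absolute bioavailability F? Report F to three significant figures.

F = 0.378

F = (AUC_ev / D_ev) / (AUC_iv / D_iv)
  = (538/50) / (711/25)
  = 10.76 / 28.44 = 0.3783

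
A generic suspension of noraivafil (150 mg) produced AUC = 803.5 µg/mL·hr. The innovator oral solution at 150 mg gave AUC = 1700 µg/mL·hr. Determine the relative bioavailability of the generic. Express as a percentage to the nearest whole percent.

F_rel = 47%

F_rel = (AUC_test/D_test) / (AUC_ref/D_ref)
      = (803.5/150) / (1700/150)
      = 5.35667 / 11.3333 = 0.4726 = 47.26%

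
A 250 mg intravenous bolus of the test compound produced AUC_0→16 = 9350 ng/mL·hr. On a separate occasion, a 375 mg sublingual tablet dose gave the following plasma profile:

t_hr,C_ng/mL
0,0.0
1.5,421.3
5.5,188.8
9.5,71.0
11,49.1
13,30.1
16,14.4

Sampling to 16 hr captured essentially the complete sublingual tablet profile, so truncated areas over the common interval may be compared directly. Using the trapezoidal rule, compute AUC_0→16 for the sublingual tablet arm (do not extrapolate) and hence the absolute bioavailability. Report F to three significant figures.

Trapezoidal AUC_0→16 (sublingual tablet):
  [0→1.5]: (0.0+421.3)/2 × 1.5 = 315.975
  [1.5→5.5]: (421.3+188.8)/2 × 4 = 1220.2
  [5.5→9.5]: (188.8+71.0)/2 × 4 = 519.6
  [9.5→11]: (71.0+49.1)/2 × 1.5 = 90.075
  [11→13]: (49.1+30.1)/2 × 2 = 79.2
  [13→16]: (30.1+14.4)/2 × 3 = 66.75
  Sum = 2291.8 ng/mL·hr
F = (AUC_ev/D_ev)/(AUC_iv/D_iv) = (2291.8/375)/(9350/250) = 6.11147/37.4 = 0.1634

F = 0.163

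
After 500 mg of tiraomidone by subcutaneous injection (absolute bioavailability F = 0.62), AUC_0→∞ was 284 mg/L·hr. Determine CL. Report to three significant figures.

CL = F × Dose / AUC_0→∞
   = 0.62 × 500 / 284 = 1.09155 L/hr

CL = 1.09 L/hr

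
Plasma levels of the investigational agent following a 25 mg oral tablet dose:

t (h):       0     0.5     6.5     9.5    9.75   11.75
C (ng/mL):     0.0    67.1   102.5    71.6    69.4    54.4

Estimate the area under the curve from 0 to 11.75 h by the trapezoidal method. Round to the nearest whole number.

Trapezoidal AUC_0→11.75:
  [0→0.5]: (0.0+67.1)/2 × 0.5 = 16.775
  [0.5→6.5]: (67.1+102.5)/2 × 6 = 508.8
  [6.5→9.5]: (102.5+71.6)/2 × 3 = 261.15
  [9.5→9.75]: (71.6+69.4)/2 × 0.25 = 17.625
  [9.75→11.75]: (69.4+54.4)/2 × 2 = 123.8
  Sum = 928.15 ng/mL·h

AUC = 928 ng/mL·h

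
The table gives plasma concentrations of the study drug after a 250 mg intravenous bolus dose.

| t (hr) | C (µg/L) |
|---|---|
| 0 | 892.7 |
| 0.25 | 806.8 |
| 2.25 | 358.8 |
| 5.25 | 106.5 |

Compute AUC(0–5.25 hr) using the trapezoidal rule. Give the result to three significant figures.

AUC = 2080 µg/L·hr

Trapezoidal AUC_0→5.25:
  [0→0.25]: (892.7+806.8)/2 × 0.25 = 212.4375
  [0.25→2.25]: (806.8+358.8)/2 × 2 = 1165.6
  [2.25→5.25]: (358.8+106.5)/2 × 3 = 697.95
  Sum = 2075.9875 µg/L·hr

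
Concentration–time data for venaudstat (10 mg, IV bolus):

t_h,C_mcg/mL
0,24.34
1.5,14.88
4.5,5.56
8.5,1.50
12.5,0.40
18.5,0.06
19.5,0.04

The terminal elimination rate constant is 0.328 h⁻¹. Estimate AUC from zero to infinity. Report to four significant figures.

Trapezoidal AUC_0→19.5:
  [0→1.5]: (24.34+14.88)/2 × 1.5 = 29.415
  [1.5→4.5]: (14.88+5.56)/2 × 3 = 30.66
  [4.5→8.5]: (5.56+1.50)/2 × 4 = 14.12
  [8.5→12.5]: (1.50+0.40)/2 × 4 = 3.8
  [12.5→18.5]: (0.40+0.06)/2 × 6 = 1.38
  [18.5→19.5]: (0.06+0.04)/2 × 1 = 0.05
  Sum = 79.425 mcg/mL·h
Extrapolated tail: C_last / k_e = 0.04 / 0.328 = 0.122
AUC_0→∞ = 79.425 + 0.122 = 79.547 mcg/mL·h

AUC = 79.55 mcg/mL·h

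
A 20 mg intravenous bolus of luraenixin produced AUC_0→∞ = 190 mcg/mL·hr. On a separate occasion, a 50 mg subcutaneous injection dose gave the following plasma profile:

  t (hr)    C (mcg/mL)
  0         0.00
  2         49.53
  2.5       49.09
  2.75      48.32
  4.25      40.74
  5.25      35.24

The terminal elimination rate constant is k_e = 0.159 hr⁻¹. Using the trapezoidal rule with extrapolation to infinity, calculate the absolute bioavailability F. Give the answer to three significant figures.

Trapezoidal AUC_0→5.25 (subcutaneous injection):
  [0→2]: (0.00+49.53)/2 × 2 = 49.53
  [2→2.5]: (49.53+49.09)/2 × 0.5 = 24.655
  [2.5→2.75]: (49.09+48.32)/2 × 0.25 = 12.17625
  [2.75→4.25]: (48.32+40.74)/2 × 1.5 = 66.795
  [4.25→5.25]: (40.74+35.24)/2 × 1 = 37.99
  Sum = 191.14625 mcg/mL·hr
Tail: C_last/k_e = 35.24/0.159 = 221.635
AUC_0→∞ (subcutaneous injection) = 191.14625 + 221.635 = 412.78125 mcg/mL·hr
F = (AUC_ev/D_ev)/(AUC_iv/D_iv) = (412.78125/50)/(190/20) = 8.255625/9.5 = 0.8690

F = 0.869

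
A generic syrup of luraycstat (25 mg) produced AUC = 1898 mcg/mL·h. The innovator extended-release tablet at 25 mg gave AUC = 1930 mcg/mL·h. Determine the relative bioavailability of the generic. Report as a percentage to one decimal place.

F_rel = 98.3%

F_rel = (AUC_test/D_test) / (AUC_ref/D_ref)
      = (1898/25) / (1930/25)
      = 75.92 / 77.2 = 0.9834 = 98.34%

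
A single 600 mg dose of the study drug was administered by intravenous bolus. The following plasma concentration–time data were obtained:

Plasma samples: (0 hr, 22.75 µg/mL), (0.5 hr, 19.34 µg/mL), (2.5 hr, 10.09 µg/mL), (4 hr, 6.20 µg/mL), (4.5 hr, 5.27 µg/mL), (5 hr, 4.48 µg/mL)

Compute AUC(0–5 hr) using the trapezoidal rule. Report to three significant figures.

Trapezoidal AUC_0→5:
  [0→0.5]: (22.75+19.34)/2 × 0.5 = 10.5225
  [0.5→2.5]: (19.34+10.09)/2 × 2 = 29.43
  [2.5→4]: (10.09+6.20)/2 × 1.5 = 12.2175
  [4→4.5]: (6.20+5.27)/2 × 0.5 = 2.8675
  [4.5→5]: (5.27+4.48)/2 × 0.5 = 2.4375
  Sum = 57.475 µg/mL·hr

AUC = 57.5 µg/mL·hr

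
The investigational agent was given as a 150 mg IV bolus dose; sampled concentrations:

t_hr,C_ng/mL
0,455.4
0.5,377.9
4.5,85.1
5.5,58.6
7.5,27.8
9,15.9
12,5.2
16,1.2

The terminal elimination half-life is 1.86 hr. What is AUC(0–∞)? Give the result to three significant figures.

AUC = 1370 ng/mL·hr

Trapezoidal AUC_0→16:
  [0→0.5]: (455.4+377.9)/2 × 0.5 = 208.325
  [0.5→4.5]: (377.9+85.1)/2 × 4 = 926.0
  [4.5→5.5]: (85.1+58.6)/2 × 1 = 71.85
  [5.5→7.5]: (58.6+27.8)/2 × 2 = 86.4
  [7.5→9]: (27.8+15.9)/2 × 1.5 = 32.775
  [9→12]: (15.9+5.2)/2 × 3 = 31.65
  [12→16]: (5.2+1.2)/2 × 4 = 12.8
  Sum = 1369.8 ng/mL·hr
k_e = ln2 / t½ = 0.693147 / 1.86 = 0.3727 hr^-1
Extrapolated tail: C_last / k_e = 1.2 / 0.3727 = 3.220
AUC_0→∞ = 1369.8 + 3.220 = 1373.02 ng/mL·hr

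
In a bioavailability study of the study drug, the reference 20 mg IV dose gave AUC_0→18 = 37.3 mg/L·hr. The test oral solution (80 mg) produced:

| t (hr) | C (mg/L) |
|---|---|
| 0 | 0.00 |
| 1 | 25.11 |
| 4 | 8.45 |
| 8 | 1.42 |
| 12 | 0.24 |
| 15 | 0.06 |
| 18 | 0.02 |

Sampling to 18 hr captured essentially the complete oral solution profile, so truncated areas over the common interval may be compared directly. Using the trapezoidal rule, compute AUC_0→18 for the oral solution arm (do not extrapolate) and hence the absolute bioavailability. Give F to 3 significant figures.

Trapezoidal AUC_0→18 (oral solution):
  [0→1]: (0.00+25.11)/2 × 1 = 12.555
  [1→4]: (25.11+8.45)/2 × 3 = 50.34
  [4→8]: (8.45+1.42)/2 × 4 = 19.74
  [8→12]: (1.42+0.24)/2 × 4 = 3.32
  [12→15]: (0.24+0.06)/2 × 3 = 0.45
  [15→18]: (0.06+0.02)/2 × 3 = 0.12
  Sum = 86.525 mg/L·hr
F = (AUC_ev/D_ev)/(AUC_iv/D_iv) = (86.525/80)/(37.3/20) = 1.0815625/1.865 = 0.5799

F = 0.580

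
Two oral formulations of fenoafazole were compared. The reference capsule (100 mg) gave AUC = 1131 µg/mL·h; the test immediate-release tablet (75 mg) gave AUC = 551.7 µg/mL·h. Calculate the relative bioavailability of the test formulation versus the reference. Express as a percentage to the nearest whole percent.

F_rel = (AUC_test/D_test) / (AUC_ref/D_ref)
      = (551.7/75) / (1131/100)
      = 7.356 / 11.31 = 0.6504 = 65.04%

F_rel = 65%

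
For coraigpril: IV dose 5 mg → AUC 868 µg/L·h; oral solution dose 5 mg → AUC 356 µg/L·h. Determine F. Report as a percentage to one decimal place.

F = 41.0%

F = (AUC_ev / D_ev) / (AUC_iv / D_iv)
  = (356/5) / (868/5)
  = 71.2 / 173.6 = 0.4101
  = 41.01%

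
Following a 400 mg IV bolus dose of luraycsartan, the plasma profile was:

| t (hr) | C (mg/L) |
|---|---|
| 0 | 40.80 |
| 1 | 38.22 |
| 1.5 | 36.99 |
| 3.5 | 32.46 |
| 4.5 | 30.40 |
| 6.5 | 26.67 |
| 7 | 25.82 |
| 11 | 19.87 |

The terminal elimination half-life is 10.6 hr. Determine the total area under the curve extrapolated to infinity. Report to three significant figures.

Trapezoidal AUC_0→11:
  [0→1]: (40.80+38.22)/2 × 1 = 39.51
  [1→1.5]: (38.22+36.99)/2 × 0.5 = 18.8025
  [1.5→3.5]: (36.99+32.46)/2 × 2 = 69.45
  [3.5→4.5]: (32.46+30.40)/2 × 1 = 31.43
  [4.5→6.5]: (30.40+26.67)/2 × 2 = 57.07
  [6.5→7]: (26.67+25.82)/2 × 0.5 = 13.1225
  [7→11]: (25.82+19.87)/2 × 4 = 91.38
  Sum = 320.765 mg/L·hr
k_e = ln2 / t½ = 0.693147 / 10.6 = 0.0654 hr^-1
Extrapolated tail: C_last / k_e = 19.87 / 0.0654 = 303.823
AUC_0→∞ = 320.765 + 303.823 = 624.588 mg/L·hr

AUC = 625 mg/L·hr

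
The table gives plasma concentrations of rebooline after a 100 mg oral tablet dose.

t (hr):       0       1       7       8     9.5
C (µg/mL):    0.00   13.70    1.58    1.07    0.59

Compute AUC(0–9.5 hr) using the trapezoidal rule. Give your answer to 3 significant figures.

AUC = 55.3 µg/mL·hr

Trapezoidal AUC_0→9.5:
  [0→1]: (0.00+13.70)/2 × 1 = 6.85
  [1→7]: (13.70+1.58)/2 × 6 = 45.84
  [7→8]: (1.58+1.07)/2 × 1 = 1.325
  [8→9.5]: (1.07+0.59)/2 × 1.5 = 1.245
  Sum = 55.26 µg/mL·hr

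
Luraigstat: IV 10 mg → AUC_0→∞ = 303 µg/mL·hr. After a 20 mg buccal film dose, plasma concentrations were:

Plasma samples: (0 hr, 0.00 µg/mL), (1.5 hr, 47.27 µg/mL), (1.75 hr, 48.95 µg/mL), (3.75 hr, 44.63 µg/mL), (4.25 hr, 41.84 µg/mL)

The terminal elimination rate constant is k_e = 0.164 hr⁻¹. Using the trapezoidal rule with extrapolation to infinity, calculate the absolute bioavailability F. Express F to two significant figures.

F = 0.69

Trapezoidal AUC_0→4.25 (buccal film):
  [0→1.5]: (0.00+47.27)/2 × 1.5 = 35.4525
  [1.5→1.75]: (47.27+48.95)/2 × 0.25 = 12.0275
  [1.75→3.75]: (48.95+44.63)/2 × 2 = 93.58
  [3.75→4.25]: (44.63+41.84)/2 × 0.5 = 21.6175
  Sum = 162.6775 µg/mL·hr
Tail: C_last/k_e = 41.84/0.164 = 255.122
AUC_0→∞ (buccal film) = 162.6775 + 255.122 = 417.7995 µg/mL·hr
F = (AUC_ev/D_ev)/(AUC_iv/D_iv) = (417.7995/20)/(303/10) = 20.889975/30.3 = 0.6894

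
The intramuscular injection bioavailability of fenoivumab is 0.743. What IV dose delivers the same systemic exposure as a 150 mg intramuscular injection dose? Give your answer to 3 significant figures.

Systemic exposure from an extravascular dose = F × D_ev, so the equivalent IV dose is F × D_ev.
D_iv = F × D_ev = 0.743 × 150 = 111.45 mg

D_iv = 111 mg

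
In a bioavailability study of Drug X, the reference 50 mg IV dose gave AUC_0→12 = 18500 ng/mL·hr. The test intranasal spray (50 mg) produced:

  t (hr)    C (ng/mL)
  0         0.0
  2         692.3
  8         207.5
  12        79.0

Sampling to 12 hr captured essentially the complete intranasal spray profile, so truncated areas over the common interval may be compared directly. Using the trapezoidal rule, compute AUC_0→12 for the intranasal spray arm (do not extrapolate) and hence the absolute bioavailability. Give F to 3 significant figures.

F = 0.214

Trapezoidal AUC_0→12 (intranasal spray):
  [0→2]: (0.0+692.3)/2 × 2 = 692.3
  [2→8]: (692.3+207.5)/2 × 6 = 2699.4
  [8→12]: (207.5+79.0)/2 × 4 = 573.0
  Sum = 3964.7 ng/mL·hr
F = (AUC_ev/D_ev)/(AUC_iv/D_iv) = (3964.7/50)/(18500/50) = 79.294/370 = 0.2143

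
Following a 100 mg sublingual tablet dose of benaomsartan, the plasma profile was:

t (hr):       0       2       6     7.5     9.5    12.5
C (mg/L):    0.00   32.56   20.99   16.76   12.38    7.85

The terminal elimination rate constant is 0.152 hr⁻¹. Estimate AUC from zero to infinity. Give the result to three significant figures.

Trapezoidal AUC_0→12.5:
  [0→2]: (0.00+32.56)/2 × 2 = 32.56
  [2→6]: (32.56+20.99)/2 × 4 = 107.1
  [6→7.5]: (20.99+16.76)/2 × 1.5 = 28.3125
  [7.5→9.5]: (16.76+12.38)/2 × 2 = 29.14
  [9.5→12.5]: (12.38+7.85)/2 × 3 = 30.345
  Sum = 227.4575 mg/L·hr
Extrapolated tail: C_last / k_e = 7.85 / 0.152 = 51.645
AUC_0→∞ = 227.4575 + 51.645 = 279.1025 mg/L·hr

AUC = 279 mg/L·hr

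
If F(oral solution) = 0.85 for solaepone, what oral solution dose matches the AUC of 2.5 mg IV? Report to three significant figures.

D_oral = 2.94 mg

For equal systemic exposure: F × D_ev = D_iv
D_ev = D_iv / F = 2.5 / 0.85 = 2.94118 mg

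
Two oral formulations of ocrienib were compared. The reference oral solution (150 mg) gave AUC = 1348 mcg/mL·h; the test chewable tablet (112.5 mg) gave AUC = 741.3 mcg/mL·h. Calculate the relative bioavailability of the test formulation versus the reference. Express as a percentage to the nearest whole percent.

F_rel = (AUC_test/D_test) / (AUC_ref/D_ref)
      = (741.3/112.5) / (1348/150)
      = 6.58933 / 8.98667 = 0.7332 = 73.32%

F_rel = 73%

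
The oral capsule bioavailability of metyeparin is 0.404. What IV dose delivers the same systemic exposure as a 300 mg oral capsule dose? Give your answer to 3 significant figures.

D_iv = 121 mg

Systemic exposure from an extravascular dose = F × D_ev, so the equivalent IV dose is F × D_ev.
D_iv = F × D_ev = 0.404 × 300 = 121.2 mg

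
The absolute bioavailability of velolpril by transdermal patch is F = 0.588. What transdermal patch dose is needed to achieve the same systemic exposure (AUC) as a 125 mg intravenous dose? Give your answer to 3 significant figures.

For equal systemic exposure: F × D_ev = D_iv
D_ev = D_iv / F = 125 / 0.588 = 212.585 mg

D_transdermal = 213 mg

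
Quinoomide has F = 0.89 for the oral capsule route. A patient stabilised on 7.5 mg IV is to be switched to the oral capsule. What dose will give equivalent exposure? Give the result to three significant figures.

D_oral = 8.43 mg

For equal systemic exposure: F × D_ev = D_iv
D_ev = D_iv / F = 7.5 / 0.89 = 8.42697 mg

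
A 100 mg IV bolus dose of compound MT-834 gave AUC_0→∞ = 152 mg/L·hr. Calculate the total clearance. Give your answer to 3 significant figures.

CL = 0.658 L/hr

CL = Dose_iv / AUC_0→∞
   = 100 / 152 = 0.657895 L/hr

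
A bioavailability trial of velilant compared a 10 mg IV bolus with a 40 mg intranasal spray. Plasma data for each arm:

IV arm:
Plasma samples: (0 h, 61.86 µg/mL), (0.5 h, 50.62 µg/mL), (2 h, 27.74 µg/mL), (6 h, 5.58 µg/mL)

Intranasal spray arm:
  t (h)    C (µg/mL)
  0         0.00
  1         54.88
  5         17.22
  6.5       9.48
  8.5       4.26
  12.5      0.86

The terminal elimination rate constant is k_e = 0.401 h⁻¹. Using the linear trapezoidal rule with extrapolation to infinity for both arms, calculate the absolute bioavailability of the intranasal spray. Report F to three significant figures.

F = 0.325

Trapezoidal AUC_0→6 (IV):
  [0→0.5]: (61.86+50.62)/2 × 0.5 = 28.12
  [0.5→2]: (50.62+27.74)/2 × 1.5 = 58.77
  [2→6]: (27.74+5.58)/2 × 4 = 66.64
  Sum = 153.53 µg/mL·h
IV tail: 5.58/0.401 = 13.915; AUC_iv,0→∞ = 153.53 + 13.915 = 167.445 µg/mL·h
Trapezoidal AUC_0→12.5 (intranasal spray):
  [0→1]: (0.00+54.88)/2 × 1 = 27.44
  [1→5]: (54.88+17.22)/2 × 4 = 144.2
  [5→6.5]: (17.22+9.48)/2 × 1.5 = 20.025
  [6.5→8.5]: (9.48+4.26)/2 × 2 = 13.74
  [8.5→12.5]: (4.26+0.86)/2 × 4 = 10.24
  Sum = 215.645 µg/mL·h
intranasal spray tail: 0.86/0.401 = 2.145; AUC_ev,0→∞ = 215.645 + 2.145 = 217.79 µg/mL·h
F = (AUC_ev/D_ev)/(AUC_iv/D_iv) = (217.79/40)/(167.445/10) = 5.44475/16.7445 = 0.3252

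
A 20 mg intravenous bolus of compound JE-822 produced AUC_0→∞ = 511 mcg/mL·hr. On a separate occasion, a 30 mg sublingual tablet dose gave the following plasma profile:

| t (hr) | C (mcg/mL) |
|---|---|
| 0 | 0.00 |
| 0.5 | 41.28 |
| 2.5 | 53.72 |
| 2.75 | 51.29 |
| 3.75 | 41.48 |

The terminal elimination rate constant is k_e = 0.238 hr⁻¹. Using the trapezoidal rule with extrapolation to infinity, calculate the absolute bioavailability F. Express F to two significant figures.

Trapezoidal AUC_0→3.75 (sublingual tablet):
  [0→0.5]: (0.00+41.28)/2 × 0.5 = 10.32
  [0.5→2.5]: (41.28+53.72)/2 × 2 = 95.0
  [2.5→2.75]: (53.72+51.29)/2 × 0.25 = 13.12625
  [2.75→3.75]: (51.29+41.48)/2 × 1 = 46.385
  Sum = 164.83125 mcg/mL·hr
Tail: C_last/k_e = 41.48/0.238 = 174.286
AUC_0→∞ (sublingual tablet) = 164.83125 + 174.286 = 339.11725 mcg/mL·hr
F = (AUC_ev/D_ev)/(AUC_iv/D_iv) = (339.11725/30)/(511/20) = 11.3039/25.55 = 0.4424

F = 0.44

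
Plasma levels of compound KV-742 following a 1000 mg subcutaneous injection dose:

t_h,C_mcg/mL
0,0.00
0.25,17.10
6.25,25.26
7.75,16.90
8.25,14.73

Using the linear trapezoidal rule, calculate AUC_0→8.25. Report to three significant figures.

Trapezoidal AUC_0→8.25:
  [0→0.25]: (0.00+17.10)/2 × 0.25 = 2.1375
  [0.25→6.25]: (17.10+25.26)/2 × 6 = 127.08
  [6.25→7.75]: (25.26+16.90)/2 × 1.5 = 31.62
  [7.75→8.25]: (16.90+14.73)/2 × 0.5 = 7.9075
  Sum = 168.745 mcg/mL·h

AUC = 169 mcg/mL·h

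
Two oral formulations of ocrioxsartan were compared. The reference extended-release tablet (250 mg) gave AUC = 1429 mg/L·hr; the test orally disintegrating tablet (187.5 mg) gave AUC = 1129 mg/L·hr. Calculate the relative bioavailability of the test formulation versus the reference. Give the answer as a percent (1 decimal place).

F_rel = 105.3%

F_rel = (AUC_test/D_test) / (AUC_ref/D_ref)
      = (1129/187.5) / (1429/250)
      = 6.02133 / 5.716 = 1.0534 = 105.34%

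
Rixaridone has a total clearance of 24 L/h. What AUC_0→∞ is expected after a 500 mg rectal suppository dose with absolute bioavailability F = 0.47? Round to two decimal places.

AUC_0→∞ = F × Dose / CL
        = 0.47 × 500 / 24 = 9.79167 mg/L·h

AUC = 9.79 mg/L·h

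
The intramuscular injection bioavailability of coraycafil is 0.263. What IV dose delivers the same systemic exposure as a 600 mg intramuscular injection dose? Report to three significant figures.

Systemic exposure from an extravascular dose = F × D_ev, so the equivalent IV dose is F × D_ev.
D_iv = F × D_ev = 0.263 × 600 = 157.8 mg

D_iv = 158 mg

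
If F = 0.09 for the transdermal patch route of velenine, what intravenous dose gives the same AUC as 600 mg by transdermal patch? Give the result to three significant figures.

Systemic exposure from an extravascular dose = F × D_ev, so the equivalent IV dose is F × D_ev.
D_iv = F × D_ev = 0.09 × 600 = 54 mg

D_iv = 54.0 mg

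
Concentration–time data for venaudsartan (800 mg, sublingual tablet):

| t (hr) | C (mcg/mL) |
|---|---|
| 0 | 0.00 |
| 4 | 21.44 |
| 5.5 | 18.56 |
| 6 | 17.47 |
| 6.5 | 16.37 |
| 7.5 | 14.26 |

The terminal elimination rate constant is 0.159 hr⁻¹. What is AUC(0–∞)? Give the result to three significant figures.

Trapezoidal AUC_0→7.5:
  [0→4]: (0.00+21.44)/2 × 4 = 42.88
  [4→5.5]: (21.44+18.56)/2 × 1.5 = 30.0
  [5.5→6]: (18.56+17.47)/2 × 0.5 = 9.0075
  [6→6.5]: (17.47+16.37)/2 × 0.5 = 8.46
  [6.5→7.5]: (16.37+14.26)/2 × 1 = 15.315
  Sum = 105.6625 mcg/mL·hr
Extrapolated tail: C_last / k_e = 14.26 / 0.159 = 89.686
AUC_0→∞ = 105.6625 + 89.686 = 195.3485 mcg/mL·hr

AUC = 195 mcg/mL·hr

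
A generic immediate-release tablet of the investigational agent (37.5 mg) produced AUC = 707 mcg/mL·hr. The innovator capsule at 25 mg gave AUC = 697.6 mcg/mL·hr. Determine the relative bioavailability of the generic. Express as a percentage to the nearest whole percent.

F_rel = (AUC_test/D_test) / (AUC_ref/D_ref)
      = (707/37.5) / (697.6/25)
      = 18.8533 / 27.904 = 0.6756 = 67.56%

F_rel = 68%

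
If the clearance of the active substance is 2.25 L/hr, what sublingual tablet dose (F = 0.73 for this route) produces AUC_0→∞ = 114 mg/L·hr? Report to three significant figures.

Dose = CL × AUC_0→∞ / F
     = 2.25 × 114 / 0.73 = 351.37 mg

Dose = 351 mg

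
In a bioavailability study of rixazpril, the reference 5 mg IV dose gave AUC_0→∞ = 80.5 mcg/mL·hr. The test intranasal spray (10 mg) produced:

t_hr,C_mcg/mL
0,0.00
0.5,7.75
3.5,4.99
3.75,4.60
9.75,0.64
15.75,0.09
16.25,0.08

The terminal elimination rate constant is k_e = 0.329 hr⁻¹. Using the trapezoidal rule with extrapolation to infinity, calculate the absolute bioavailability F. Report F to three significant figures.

F = 0.251

Trapezoidal AUC_0→16.25 (intranasal spray):
  [0→0.5]: (0.00+7.75)/2 × 0.5 = 1.9375
  [0.5→3.5]: (7.75+4.99)/2 × 3 = 19.11
  [3.5→3.75]: (4.99+4.60)/2 × 0.25 = 1.19875
  [3.75→9.75]: (4.60+0.64)/2 × 6 = 15.72
  [9.75→15.75]: (0.64+0.09)/2 × 6 = 2.19
  [15.75→16.25]: (0.09+0.08)/2 × 0.5 = 0.0425
  Sum = 40.19875 mcg/mL·hr
Tail: C_last/k_e = 0.08/0.329 = 0.243
AUC_0→∞ (intranasal spray) = 40.19875 + 0.243 = 40.44175 mcg/mL·hr
F = (AUC_ev/D_ev)/(AUC_iv/D_iv) = (40.44175/10)/(80.5/5) = 4.044175/16.1 = 0.2512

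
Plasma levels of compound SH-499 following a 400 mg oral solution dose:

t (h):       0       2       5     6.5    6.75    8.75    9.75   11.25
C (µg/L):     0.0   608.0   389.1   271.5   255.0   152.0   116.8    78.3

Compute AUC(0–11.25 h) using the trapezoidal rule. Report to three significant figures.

AUC = 3350 µg/L·h

Trapezoidal AUC_0→11.25:
  [0→2]: (0.0+608.0)/2 × 2 = 608.0
  [2→5]: (608.0+389.1)/2 × 3 = 1495.65
  [5→6.5]: (389.1+271.5)/2 × 1.5 = 495.45
  [6.5→6.75]: (271.5+255.0)/2 × 0.25 = 65.8125
  [6.75→8.75]: (255.0+152.0)/2 × 2 = 407.0
  [8.75→9.75]: (152.0+116.8)/2 × 1 = 134.4
  [9.75→11.25]: (116.8+78.3)/2 × 1.5 = 146.325
  Sum = 3352.6375 µg/L·h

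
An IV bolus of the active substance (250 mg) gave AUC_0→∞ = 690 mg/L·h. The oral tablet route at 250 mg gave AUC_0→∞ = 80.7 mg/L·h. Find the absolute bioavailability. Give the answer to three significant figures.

F = (AUC_ev / D_ev) / (AUC_iv / D_iv)
  = (80.7/250) / (690/250)
  = 0.3228 / 2.76 = 0.1170

F = 0.117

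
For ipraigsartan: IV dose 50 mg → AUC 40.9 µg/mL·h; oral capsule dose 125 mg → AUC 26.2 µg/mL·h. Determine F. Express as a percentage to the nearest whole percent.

F = (AUC_ev / D_ev) / (AUC_iv / D_iv)
  = (26.2/125) / (40.9/50)
  = 0.2096 / 0.818 = 0.2562
  = 25.62%

F = 26%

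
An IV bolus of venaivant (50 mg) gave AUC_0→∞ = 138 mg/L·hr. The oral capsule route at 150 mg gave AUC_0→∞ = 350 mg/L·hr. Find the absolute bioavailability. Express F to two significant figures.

F = (AUC_ev / D_ev) / (AUC_iv / D_iv)
  = (350/150) / (138/50)
  = 2.33333 / 2.76 = 0.8454

F = 0.85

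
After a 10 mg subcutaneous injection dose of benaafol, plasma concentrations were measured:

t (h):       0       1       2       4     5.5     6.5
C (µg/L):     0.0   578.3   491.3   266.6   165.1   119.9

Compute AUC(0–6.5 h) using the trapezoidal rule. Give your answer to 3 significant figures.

AUC = 2050 µg/L·h

Trapezoidal AUC_0→6.5:
  [0→1]: (0.0+578.3)/2 × 1 = 289.15
  [1→2]: (578.3+491.3)/2 × 1 = 534.8
  [2→4]: (491.3+266.6)/2 × 2 = 757.9
  [4→5.5]: (266.6+165.1)/2 × 1.5 = 323.775
  [5.5→6.5]: (165.1+119.9)/2 × 1 = 142.5
  Sum = 2048.125 µg/L·h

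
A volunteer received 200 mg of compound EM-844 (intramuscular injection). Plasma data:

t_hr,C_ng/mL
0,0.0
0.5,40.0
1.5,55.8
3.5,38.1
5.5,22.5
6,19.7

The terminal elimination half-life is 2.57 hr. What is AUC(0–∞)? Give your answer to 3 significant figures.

Trapezoidal AUC_0→6:
  [0→0.5]: (0.0+40.0)/2 × 0.5 = 10.0
  [0.5→1.5]: (40.0+55.8)/2 × 1 = 47.9
  [1.5→3.5]: (55.8+38.1)/2 × 2 = 93.9
  [3.5→5.5]: (38.1+22.5)/2 × 2 = 60.6
  [5.5→6]: (22.5+19.7)/2 × 0.5 = 10.55
  Sum = 222.95 ng/mL·hr
k_e = ln2 / t½ = 0.693147 / 2.57 = 0.2697 hr^-1
Extrapolated tail: C_last / k_e = 19.7 / 0.2697 = 73.044
AUC_0→∞ = 222.95 + 73.044 = 295.994 ng/mL·hr

AUC = 296 ng/mL·hr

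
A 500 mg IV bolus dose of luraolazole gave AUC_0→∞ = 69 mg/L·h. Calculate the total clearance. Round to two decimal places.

CL = Dose_iv / AUC_0→∞
   = 500 / 69 = 7.24638 L/h

CL = 7.25 L/h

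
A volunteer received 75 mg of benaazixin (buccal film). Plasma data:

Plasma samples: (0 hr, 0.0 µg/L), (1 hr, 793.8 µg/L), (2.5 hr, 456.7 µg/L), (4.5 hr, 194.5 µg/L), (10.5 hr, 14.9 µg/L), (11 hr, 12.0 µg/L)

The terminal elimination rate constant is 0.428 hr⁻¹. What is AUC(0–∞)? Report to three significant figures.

AUC = 2650 µg/L·hr

Trapezoidal AUC_0→11:
  [0→1]: (0.0+793.8)/2 × 1 = 396.9
  [1→2.5]: (793.8+456.7)/2 × 1.5 = 937.875
  [2.5→4.5]: (456.7+194.5)/2 × 2 = 651.2
  [4.5→10.5]: (194.5+14.9)/2 × 6 = 628.2
  [10.5→11]: (14.9+12.0)/2 × 0.5 = 6.725
  Sum = 2620.9 µg/L·hr
Extrapolated tail: C_last / k_e = 12.0 / 0.428 = 28.037
AUC_0→∞ = 2620.9 + 28.037 = 2648.937 µg/L·hr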